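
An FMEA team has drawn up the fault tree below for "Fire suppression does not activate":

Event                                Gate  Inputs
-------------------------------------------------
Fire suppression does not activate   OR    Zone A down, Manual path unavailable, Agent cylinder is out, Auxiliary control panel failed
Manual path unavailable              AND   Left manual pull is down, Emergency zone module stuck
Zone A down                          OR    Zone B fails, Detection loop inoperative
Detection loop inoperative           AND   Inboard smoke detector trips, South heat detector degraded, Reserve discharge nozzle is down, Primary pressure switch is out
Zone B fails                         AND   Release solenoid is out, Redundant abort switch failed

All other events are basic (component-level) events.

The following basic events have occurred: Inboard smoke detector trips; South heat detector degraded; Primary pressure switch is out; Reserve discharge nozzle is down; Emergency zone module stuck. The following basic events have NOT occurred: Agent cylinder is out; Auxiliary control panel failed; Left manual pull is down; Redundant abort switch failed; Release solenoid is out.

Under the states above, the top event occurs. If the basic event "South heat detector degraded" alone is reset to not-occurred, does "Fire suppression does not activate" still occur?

No

Counterfactual: set "South heat detector degraded" to not occurred.
Zone B fails [AND]: Release solenoid is out=not, Redundant abort switch failed=not → not all inputs occur → does not occur.
Detection loop inoperative [AND]: Inboard smoke detector trips=occurs, South heat detector degraded=not, Reserve discharge nozzle is down=occurs, Primary pressure switch is out=occurs → not all inputs occur → does not occur.
Zone A down [OR]: Zone B fails=not, Detection loop inoperative=not → no input occurs → does not occur.
Manual path unavailable [AND]: Left manual pull is down=not, Emergency zone module stuck=occurs → not all inputs occur → does not occur.
Fire suppression does not activate [OR]: Zone A down=not, Manual path unavailable=not, Agent cylinder is out=not, Auxiliary control panel failed=not → no input occurs → does not occur.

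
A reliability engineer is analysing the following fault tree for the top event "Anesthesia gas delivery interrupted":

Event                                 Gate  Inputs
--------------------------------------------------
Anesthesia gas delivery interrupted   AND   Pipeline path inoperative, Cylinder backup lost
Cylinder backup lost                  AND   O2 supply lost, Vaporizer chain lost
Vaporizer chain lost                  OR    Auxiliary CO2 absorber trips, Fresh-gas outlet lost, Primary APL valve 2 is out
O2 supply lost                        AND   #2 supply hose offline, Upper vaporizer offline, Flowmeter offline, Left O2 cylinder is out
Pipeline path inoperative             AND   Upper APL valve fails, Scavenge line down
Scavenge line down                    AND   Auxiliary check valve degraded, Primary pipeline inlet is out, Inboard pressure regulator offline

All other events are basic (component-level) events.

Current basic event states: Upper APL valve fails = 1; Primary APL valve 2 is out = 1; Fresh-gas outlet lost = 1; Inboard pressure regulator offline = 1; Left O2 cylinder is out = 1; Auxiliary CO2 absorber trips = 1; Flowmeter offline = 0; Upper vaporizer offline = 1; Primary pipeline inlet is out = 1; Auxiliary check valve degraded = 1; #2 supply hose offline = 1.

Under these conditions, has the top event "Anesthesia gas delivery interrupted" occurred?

Scavenge line down [AND]: Auxiliary check valve degraded=occurs, Primary pipeline inlet is out=occurs, Inboard pressure regulator offline=occurs → all inputs occur → occurs.
Pipeline path inoperative [AND]: Upper APL valve fails=occurs, Scavenge line down=occurs → all inputs occur → occurs.
O2 supply lost [AND]: #2 supply hose offline=occurs, Upper vaporizer offline=occurs, Flowmeter offline=not, Left O2 cylinder is out=occurs → not all inputs occur → does not occur.
Vaporizer chain lost [OR]: Auxiliary CO2 absorber trips=occurs, Fresh-gas outlet lost=occurs, Primary APL valve 2 is out=occurs → at least one input occurs → occurs.
Cylinder backup lost [AND]: O2 supply lost=not, Vaporizer chain lost=occurs → not all inputs occur → does not occur.
Anesthesia gas delivery interrupted [AND]: Pipeline path inoperative=occurs, Cylinder backup lost=not → not all inputs occur → does not occur.

No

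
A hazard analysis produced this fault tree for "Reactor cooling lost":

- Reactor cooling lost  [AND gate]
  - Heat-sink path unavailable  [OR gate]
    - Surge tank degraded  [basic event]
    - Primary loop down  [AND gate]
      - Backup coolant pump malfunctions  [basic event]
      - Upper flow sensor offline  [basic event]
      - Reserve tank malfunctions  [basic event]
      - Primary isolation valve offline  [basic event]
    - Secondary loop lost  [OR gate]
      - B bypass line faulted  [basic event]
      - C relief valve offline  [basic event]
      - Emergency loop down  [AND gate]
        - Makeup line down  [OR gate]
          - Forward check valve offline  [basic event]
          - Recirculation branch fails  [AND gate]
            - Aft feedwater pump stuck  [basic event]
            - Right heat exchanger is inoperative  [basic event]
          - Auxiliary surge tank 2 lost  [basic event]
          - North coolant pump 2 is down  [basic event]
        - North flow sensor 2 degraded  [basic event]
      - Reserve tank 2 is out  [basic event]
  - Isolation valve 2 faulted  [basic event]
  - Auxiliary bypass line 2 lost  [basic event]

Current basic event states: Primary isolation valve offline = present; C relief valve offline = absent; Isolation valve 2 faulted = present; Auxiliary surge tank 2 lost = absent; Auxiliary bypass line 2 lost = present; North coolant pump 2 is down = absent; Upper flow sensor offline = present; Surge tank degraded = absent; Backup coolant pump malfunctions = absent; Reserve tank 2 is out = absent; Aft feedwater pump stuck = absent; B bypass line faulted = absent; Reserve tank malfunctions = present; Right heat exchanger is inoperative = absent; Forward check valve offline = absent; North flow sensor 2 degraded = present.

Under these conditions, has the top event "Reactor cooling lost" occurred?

Primary loop down [AND]: Backup coolant pump malfunctions=not, Upper flow sensor offline=occurs, Reserve tank malfunctions=occurs, Primary isolation valve offline=occurs → not all inputs occur → does not occur.
Recirculation branch fails [AND]: Aft feedwater pump stuck=not, Right heat exchanger is inoperative=not → not all inputs occur → does not occur.
Makeup line down [OR]: Forward check valve offline=not, Recirculation branch fails=not, Auxiliary surge tank 2 lost=not, North coolant pump 2 is down=not → no input occurs → does not occur.
Emergency loop down [AND]: Makeup line down=not, North flow sensor 2 degraded=occurs → not all inputs occur → does not occur.
Secondary loop lost [OR]: B bypass line faulted=not, C relief valve offline=not, Emergency loop down=not, Reserve tank 2 is out=not → no input occurs → does not occur.
Heat-sink path unavailable [OR]: Surge tank degraded=not, Primary loop down=not, Secondary loop lost=not → no input occurs → does not occur.
Reactor cooling lost [AND]: Heat-sink path unavailable=not, Isolation valve 2 faulted=occurs, Auxiliary bypass line 2 lost=occurs → not all inputs occur → does not occur.

No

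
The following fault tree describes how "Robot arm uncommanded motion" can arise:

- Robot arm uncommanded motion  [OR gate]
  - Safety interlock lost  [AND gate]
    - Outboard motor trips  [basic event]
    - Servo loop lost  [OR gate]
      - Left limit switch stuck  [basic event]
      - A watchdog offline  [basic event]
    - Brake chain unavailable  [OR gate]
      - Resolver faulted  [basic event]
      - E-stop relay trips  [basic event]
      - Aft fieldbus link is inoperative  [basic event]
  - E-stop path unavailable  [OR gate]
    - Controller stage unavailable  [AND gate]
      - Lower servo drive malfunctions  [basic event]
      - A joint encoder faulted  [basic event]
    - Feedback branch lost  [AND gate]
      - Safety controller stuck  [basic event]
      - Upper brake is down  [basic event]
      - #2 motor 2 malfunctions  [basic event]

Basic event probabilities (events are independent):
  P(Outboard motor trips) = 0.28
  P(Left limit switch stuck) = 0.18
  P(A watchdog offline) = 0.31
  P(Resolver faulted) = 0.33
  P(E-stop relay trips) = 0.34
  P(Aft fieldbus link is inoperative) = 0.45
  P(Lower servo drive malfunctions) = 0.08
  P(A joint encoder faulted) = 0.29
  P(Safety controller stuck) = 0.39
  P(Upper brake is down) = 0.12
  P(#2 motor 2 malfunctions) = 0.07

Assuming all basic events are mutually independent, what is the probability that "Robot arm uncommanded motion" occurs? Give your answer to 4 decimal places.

P(Servo loop lost) [OR] = 1 − (1−0.18) × (1−0.31) = 0.434200
P(Brake chain unavailable) [OR] = 1 − (1−0.33) × (1−0.34) × (1−0.45) = 0.756790
P(Safety interlock lost) [AND] = 0.28 × 0.434200 × 0.756790 = 0.092008
P(Controller stage unavailable) [AND] = 0.08 × 0.29 = 0.023200
P(Feedback branch lost) [AND] = 0.39 × 0.12 × 0.07 = 0.003276
P(E-stop path unavailable) [OR] = 1 − (1−0.023200) × (1−0.003276) = 0.026400
P(Robot arm uncommanded motion) [OR] = 1 − (1−0.092008) × (1−0.026400) = 0.115979
Rounded to 4 decimal places: P(Robot arm uncommanded motion) ≈ 0.1160.

0.1160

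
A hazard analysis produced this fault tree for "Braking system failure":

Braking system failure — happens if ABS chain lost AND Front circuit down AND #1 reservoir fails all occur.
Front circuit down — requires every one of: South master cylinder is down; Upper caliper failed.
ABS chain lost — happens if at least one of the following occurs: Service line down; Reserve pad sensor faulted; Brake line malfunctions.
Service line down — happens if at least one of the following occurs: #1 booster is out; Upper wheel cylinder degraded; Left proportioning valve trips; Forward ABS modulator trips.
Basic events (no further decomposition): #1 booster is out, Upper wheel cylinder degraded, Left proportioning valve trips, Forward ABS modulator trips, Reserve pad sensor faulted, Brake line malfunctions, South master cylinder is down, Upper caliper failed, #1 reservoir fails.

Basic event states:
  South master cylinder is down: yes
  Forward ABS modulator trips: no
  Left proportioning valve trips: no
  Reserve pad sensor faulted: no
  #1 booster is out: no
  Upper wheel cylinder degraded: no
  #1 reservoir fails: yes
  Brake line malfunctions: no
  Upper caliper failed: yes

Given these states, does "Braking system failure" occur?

No

Service line down [OR]: #1 booster is out=not, Upper wheel cylinder degraded=not, Left proportioning valve trips=not, Forward ABS modulator trips=not → no input occurs → does not occur.
ABS chain lost [OR]: Service line down=not, Reserve pad sensor faulted=not, Brake line malfunctions=not → no input occurs → does not occur.
Front circuit down [AND]: South master cylinder is down=occurs, Upper caliper failed=occurs → all inputs occur → occurs.
Braking system failure [AND]: ABS chain lost=not, Front circuit down=occurs, #1 reservoir fails=occurs → not all inputs occur → does not occur.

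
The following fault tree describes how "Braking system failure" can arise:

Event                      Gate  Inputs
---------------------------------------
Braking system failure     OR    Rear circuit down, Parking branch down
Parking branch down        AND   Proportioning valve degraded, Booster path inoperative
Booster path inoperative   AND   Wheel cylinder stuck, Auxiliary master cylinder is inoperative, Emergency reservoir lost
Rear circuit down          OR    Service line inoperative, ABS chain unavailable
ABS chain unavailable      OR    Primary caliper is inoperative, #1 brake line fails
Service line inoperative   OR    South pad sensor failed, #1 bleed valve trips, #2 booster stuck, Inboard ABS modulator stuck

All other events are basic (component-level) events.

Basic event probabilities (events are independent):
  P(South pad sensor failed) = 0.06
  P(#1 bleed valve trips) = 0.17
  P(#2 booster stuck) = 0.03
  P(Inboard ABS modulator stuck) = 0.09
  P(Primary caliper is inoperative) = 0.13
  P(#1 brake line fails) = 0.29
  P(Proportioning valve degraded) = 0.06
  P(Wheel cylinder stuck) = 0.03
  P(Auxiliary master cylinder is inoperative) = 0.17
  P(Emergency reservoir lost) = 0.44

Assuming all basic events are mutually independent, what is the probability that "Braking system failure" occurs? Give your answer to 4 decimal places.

P(Service line inoperative) [OR] = 1 − (1−0.06) × (1−0.17) × (1−0.03) × (1−0.09) = 0.311317
P(ABS chain unavailable) [OR] = 1 − (1−0.13) × (1−0.29) = 0.382300
P(Rear circuit down) [OR] = 1 − (1−0.311317) × (1−0.382300) = 0.574601
P(Booster path inoperative) [AND] = 0.03 × 0.17 × 0.44 = 0.002244
P(Parking branch down) [AND] = 0.06 × 0.002244 = 0.000135
P(Braking system failure) [OR] = 1 − (1−0.574601) × (1−0.000135) = 0.574658
Rounded to 4 decimal places: P(Braking system failure) ≈ 0.5747.

0.5747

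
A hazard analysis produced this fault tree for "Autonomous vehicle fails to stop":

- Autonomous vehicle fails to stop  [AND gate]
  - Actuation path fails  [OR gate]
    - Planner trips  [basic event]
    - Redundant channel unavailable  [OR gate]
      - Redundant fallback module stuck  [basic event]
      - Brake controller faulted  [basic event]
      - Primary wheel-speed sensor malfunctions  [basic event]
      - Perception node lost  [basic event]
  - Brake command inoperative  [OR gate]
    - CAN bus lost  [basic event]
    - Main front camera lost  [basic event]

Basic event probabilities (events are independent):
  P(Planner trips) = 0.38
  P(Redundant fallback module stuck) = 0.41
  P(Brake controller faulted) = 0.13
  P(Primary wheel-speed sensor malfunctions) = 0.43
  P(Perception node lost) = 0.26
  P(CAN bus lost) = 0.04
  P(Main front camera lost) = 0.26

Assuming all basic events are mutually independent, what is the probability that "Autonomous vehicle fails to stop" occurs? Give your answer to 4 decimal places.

0.2507

P(Redundant channel unavailable) [OR] = 1 − (1−0.41) × (1−0.13) × (1−0.43) × (1−0.26) = 0.783490
P(Actuation path fails) [OR] = 1 − (1−0.38) × (1−0.783490) = 0.865764
P(Brake command inoperative) [OR] = 1 − (1−0.04) × (1−0.26) = 0.289600
P(Autonomous vehicle fails to stop) [AND] = 0.865764 × 0.289600 = 0.250725
Rounded to 4 decimal places: P(Autonomous vehicle fails to stop) ≈ 0.2507.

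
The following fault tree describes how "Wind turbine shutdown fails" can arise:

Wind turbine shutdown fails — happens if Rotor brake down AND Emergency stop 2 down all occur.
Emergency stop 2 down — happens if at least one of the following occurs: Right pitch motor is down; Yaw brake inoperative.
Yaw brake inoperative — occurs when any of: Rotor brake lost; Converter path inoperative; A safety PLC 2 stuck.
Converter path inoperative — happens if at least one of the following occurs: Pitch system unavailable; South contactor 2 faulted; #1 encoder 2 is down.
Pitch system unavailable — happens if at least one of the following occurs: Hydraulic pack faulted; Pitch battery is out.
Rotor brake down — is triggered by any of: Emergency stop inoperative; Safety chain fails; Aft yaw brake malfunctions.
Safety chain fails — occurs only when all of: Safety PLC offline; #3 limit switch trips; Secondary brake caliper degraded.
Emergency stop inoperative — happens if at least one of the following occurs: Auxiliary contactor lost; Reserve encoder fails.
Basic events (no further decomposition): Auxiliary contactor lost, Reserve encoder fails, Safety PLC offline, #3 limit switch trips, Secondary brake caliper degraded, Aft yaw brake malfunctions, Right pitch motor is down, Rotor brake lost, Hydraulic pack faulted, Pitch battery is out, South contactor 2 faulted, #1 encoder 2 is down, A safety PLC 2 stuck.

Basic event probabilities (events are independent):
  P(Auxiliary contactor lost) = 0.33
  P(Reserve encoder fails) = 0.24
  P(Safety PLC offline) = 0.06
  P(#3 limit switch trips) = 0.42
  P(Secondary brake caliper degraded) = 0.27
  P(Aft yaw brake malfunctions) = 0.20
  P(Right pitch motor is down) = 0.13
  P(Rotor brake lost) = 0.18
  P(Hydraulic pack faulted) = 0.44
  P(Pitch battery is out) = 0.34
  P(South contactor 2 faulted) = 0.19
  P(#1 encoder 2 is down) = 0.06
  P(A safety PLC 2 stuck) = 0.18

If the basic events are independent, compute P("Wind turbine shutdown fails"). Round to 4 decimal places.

0.4974

P(Emergency stop inoperative) [OR] = 1 − (1−0.33) × (1−0.24) = 0.490800
P(Safety chain fails) [AND] = 0.06 × 0.42 × 0.27 = 0.006804
P(Rotor brake down) [OR] = 1 − (1−0.490800) × (1−0.006804) × (1−0.20) = 0.595412
P(Pitch system unavailable) [OR] = 1 − (1−0.44) × (1−0.34) = 0.630400
P(Converter path inoperative) [OR] = 1 − (1−0.630400) × (1−0.19) × (1−0.06) = 0.718587
P(Yaw brake inoperative) [OR] = 1 − (1−0.18) × (1−0.718587) × (1−0.18) = 0.810778
P(Emergency stop 2 down) [OR] = 1 − (1−0.13) × (1−0.810778) = 0.835377
P(Wind turbine shutdown fails) [AND] = 0.595412 × 0.835377 = 0.497393
Rounded to 4 decimal places: P(Wind turbine shutdown fails) ≈ 0.4974.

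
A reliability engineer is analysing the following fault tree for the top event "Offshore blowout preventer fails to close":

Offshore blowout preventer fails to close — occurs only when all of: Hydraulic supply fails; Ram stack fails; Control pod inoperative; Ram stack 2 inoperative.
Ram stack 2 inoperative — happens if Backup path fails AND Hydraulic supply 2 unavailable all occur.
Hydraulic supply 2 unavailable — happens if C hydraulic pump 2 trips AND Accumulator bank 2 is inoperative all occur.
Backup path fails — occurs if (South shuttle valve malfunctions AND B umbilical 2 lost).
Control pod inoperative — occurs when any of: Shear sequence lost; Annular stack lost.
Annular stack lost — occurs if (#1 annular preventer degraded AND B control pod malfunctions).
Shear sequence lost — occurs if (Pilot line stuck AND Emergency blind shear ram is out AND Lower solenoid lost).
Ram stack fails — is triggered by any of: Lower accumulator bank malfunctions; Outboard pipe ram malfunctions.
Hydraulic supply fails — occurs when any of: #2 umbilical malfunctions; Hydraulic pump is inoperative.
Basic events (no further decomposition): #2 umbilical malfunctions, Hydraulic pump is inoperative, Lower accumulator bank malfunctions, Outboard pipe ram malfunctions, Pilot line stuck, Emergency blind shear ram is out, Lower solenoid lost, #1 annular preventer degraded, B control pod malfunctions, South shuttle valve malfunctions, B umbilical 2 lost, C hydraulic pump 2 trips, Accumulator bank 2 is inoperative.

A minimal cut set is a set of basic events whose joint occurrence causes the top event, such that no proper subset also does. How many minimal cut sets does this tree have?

8

Hydraulic supply fails [OR]: union of children's cut sets → 2 cut set(s).
Ram stack fails [OR]: union of children's cut sets → 2 cut set(s).
Shear sequence lost [AND]: one cut set from each child combined → 1 × 1 × 1 = 1 cut set(s).
Annular stack lost [AND]: one cut set from each child combined → 1 × 1 = 1 cut set(s).
Control pod inoperative [OR]: union of children's cut sets → 2 cut set(s).
Backup path fails [AND]: one cut set from each child combined → 1 × 1 = 1 cut set(s).
Hydraulic supply 2 unavailable [AND]: one cut set from each child combined → 1 × 1 = 1 cut set(s).
Ram stack 2 inoperative [AND]: one cut set from each child combined → 1 × 1 = 1 cut set(s).
Offshore blowout preventer fails to close [AND]: one cut set from each child combined → 2 × 2 × 2 × 1 = 8 cut set(s).
Minimal cut sets: {#2 umbilical malfunctions, Accumulator bank 2 is inoperative, B umbilical 2 lost, C hydraulic pump 2 trips, Emergency blind shear ram is out, Lower accumulator bank malfunctions, Lower solenoid lost, Pilot line stuck, South shuttle valve malfunctions}; {#1 annular preventer degraded, #2 umbilical malfunctions, Accumulator bank 2 is inoperative, B control pod malfunctions, B umbilical 2 lost, C hydraulic pump 2 trips, Lower accumulator bank malfunctions, South shuttle valve malfunctions}; {#2 umbilical malfunctions, Accumulator bank 2 is inoperative, B umbilical 2 lost, C hydraulic pump 2 trips, Emergency blind shear ram is out, Lower solenoid lost, Outboard pipe ram malfunctions, Pilot line stuck, South shuttle valve malfunctions}; {#1 annular preventer degraded, #2 umbilical malfunctions, Accumulator bank 2 is inoperative, B control pod malfunctions, B umbilical 2 lost, C hydraulic pump 2 trips, Outboard pipe ram malfunctions, South shuttle valve malfunctions}; {Accumulator bank 2 is inoperative, B umbilical 2 lost, C hydraulic pump 2 trips, Emergency blind shear ram is out, Hydraulic pump is inoperative, Lower accumulator bank malfunctions, Lower solenoid lost, Pilot line stuck, South shuttle valve malfunctions}; {#1 annular preventer degraded, Accumulator bank 2 is inoperative, B control pod malfunctions, B umbilical 2 lost, C hydraulic pump 2 trips, Hydraulic pump is inoperative, Lower accumulator bank malfunctions, South shuttle valve malfunctions}; {Accumulator bank 2 is inoperative, B umbilical 2 lost, C hydraulic pump 2 trips, Emergency blind shear ram is out, Hydraulic pump is inoperative, Lower solenoid lost, Outboard pipe ram malfunctions, Pilot line stuck, South shuttle valve malfunctions}; {#1 annular preventer degraded, Accumulator bank 2 is inoperative, B control pod malfunctions, B umbilical 2 lost, C hydraulic pump 2 trips, Hydraulic pump is inoperative, Outboard pipe ram malfunctions, South shuttle valve malfunctions}.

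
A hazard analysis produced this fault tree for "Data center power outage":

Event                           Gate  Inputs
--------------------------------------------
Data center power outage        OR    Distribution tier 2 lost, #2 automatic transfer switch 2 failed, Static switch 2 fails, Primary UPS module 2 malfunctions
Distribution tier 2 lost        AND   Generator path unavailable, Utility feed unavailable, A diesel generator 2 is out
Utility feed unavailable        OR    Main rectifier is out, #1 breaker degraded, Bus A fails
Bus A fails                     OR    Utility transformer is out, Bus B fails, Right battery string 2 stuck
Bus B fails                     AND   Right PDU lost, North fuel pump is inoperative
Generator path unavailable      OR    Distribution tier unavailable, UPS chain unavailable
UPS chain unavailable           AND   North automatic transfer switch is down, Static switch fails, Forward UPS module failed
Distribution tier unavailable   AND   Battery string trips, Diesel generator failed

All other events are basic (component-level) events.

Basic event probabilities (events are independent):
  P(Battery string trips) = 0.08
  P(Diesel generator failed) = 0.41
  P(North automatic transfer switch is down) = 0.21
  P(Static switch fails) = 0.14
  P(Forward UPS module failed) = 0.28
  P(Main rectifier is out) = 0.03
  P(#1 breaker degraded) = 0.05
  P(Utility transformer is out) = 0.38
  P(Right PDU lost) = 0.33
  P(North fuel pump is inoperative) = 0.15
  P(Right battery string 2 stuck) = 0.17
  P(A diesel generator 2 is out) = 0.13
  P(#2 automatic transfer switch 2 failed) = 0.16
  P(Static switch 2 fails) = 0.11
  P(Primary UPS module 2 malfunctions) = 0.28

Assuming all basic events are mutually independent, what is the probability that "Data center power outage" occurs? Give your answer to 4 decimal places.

0.4633

P(Distribution tier unavailable) [AND] = 0.08 × 0.41 = 0.032800
P(UPS chain unavailable) [AND] = 0.21 × 0.14 × 0.28 = 0.008232
P(Generator path unavailable) [OR] = 1 − (1−0.032800) × (1−0.008232) = 0.040762
P(Bus B fails) [AND] = 0.33 × 0.15 = 0.049500
P(Bus A fails) [OR] = 1 − (1−0.38) × (1−0.049500) × (1−0.17) = 0.510873
P(Utility feed unavailable) [OR] = 1 − (1−0.03) × (1−0.05) × (1−0.510873) = 0.549269
P(Distribution tier 2 lost) [AND] = 0.040762 × 0.549269 × 0.13 = 0.002911
P(Data center power outage) [OR] = 1 − (1−0.002911) × (1−0.16) × (1−0.11) × (1−0.28) = 0.463295
Rounded to 4 decimal places: P(Data center power outage) ≈ 0.4633.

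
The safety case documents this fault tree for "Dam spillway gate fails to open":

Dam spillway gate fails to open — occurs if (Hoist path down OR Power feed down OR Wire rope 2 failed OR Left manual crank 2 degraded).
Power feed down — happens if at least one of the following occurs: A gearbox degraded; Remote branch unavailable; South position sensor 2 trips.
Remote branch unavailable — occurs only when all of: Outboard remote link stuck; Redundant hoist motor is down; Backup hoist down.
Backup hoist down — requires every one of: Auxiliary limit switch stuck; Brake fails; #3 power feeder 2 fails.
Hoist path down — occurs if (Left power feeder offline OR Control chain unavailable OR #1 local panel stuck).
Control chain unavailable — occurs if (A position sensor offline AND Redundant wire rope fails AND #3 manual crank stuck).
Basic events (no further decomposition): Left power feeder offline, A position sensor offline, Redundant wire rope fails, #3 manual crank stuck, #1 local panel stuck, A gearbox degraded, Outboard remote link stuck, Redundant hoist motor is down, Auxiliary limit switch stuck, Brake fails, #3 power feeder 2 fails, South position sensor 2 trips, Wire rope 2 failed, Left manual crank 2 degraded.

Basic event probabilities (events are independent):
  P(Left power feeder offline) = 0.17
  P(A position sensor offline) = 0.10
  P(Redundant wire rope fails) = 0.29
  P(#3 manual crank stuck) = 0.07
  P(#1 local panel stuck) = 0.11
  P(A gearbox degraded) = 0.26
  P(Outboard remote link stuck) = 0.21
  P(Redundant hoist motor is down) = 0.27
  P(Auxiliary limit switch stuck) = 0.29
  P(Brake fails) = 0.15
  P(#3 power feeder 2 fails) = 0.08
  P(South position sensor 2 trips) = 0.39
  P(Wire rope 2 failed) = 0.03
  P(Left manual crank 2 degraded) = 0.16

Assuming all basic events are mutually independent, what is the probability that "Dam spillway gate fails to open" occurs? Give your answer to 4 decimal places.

P(Control chain unavailable) [AND] = 0.10 × 0.29 × 0.07 = 0.002030
P(Hoist path down) [OR] = 1 − (1−0.17) × (1−0.002030) × (1−0.11) = 0.262800
P(Backup hoist down) [AND] = 0.29 × 0.15 × 0.08 = 0.003480
P(Remote branch unavailable) [AND] = 0.21 × 0.27 × 0.003480 = 0.000197
P(Power feed down) [OR] = 1 − (1−0.26) × (1−0.000197) × (1−0.39) = 0.548689
P(Dam spillway gate fails to open) [OR] = 1 − (1−0.262800) × (1−0.548689) × (1−0.03) × (1−0.16) = 0.728911
Rounded to 4 decimal places: P(Dam spillway gate fails to open) ≈ 0.7289.

0.7289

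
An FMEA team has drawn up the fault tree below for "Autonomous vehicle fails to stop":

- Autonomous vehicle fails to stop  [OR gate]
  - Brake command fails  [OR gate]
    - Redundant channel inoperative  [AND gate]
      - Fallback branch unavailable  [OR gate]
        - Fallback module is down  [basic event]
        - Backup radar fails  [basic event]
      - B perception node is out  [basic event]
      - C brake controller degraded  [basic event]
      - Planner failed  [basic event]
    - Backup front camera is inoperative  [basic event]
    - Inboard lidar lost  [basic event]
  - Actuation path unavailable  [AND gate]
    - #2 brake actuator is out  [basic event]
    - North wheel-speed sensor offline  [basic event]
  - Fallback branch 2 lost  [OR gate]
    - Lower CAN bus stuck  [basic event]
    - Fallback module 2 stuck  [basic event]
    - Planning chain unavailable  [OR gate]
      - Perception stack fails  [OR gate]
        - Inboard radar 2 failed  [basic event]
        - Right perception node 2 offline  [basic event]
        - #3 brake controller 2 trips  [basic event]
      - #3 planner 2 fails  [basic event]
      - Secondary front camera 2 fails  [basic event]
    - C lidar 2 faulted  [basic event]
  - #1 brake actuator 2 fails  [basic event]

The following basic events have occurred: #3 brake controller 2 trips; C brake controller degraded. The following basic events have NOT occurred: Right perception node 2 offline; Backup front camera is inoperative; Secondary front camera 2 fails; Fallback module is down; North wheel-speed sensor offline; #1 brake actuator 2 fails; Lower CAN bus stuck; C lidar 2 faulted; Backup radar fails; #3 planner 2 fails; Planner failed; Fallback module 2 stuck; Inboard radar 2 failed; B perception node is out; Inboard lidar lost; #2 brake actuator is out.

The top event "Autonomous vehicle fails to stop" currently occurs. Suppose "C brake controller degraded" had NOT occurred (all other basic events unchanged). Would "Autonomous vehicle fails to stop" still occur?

Yes

Counterfactual: set "C brake controller degraded" to not occurred.
Fallback branch unavailable [OR]: Fallback module is down=not, Backup radar fails=not → no input occurs → does not occur.
Redundant channel inoperative [AND]: Fallback branch unavailable=not, B perception node is out=not, C brake controller degraded=not, Planner failed=not → not all inputs occur → does not occur.
Brake command fails [OR]: Redundant channel inoperative=not, Backup front camera is inoperative=not, Inboard lidar lost=not → no input occurs → does not occur.
Actuation path unavailable [AND]: #2 brake actuator is out=not, North wheel-speed sensor offline=not → not all inputs occur → does not occur.
Perception stack fails [OR]: Inboard radar 2 failed=not, Right perception node 2 offline=not, #3 brake controller 2 trips=occurs → at least one input occurs → occurs.
Planning chain unavailable [OR]: Perception stack fails=occurs, #3 planner 2 fails=not, Secondary front camera 2 fails=not → at least one input occurs → occurs.
Fallback branch 2 lost [OR]: Lower CAN bus stuck=not, Fallback module 2 stuck=not, Planning chain unavailable=occurs, C lidar 2 faulted=not → at least one input occurs → occurs.
Autonomous vehicle fails to stop [OR]: Brake command fails=not, Actuation path unavailable=not, Fallback branch 2 lost=occurs, #1 brake actuator 2 fails=not → at least one input occurs → occurs.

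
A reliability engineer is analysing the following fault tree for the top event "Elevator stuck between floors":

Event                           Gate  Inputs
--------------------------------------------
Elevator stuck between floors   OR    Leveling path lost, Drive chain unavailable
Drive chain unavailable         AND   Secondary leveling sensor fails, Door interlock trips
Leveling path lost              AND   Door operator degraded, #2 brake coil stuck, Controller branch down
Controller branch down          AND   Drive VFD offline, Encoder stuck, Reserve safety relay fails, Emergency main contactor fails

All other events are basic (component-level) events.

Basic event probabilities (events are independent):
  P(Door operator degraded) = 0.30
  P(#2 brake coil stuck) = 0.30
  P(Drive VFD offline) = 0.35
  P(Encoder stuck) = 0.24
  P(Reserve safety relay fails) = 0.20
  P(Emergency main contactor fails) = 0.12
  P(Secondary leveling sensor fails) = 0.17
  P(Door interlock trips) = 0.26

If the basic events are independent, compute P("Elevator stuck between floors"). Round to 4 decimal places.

P(Controller branch down) [AND] = 0.35 × 0.24 × 0.20 × 0.12 = 0.002016
P(Leveling path lost) [AND] = 0.30 × 0.30 × 0.002016 = 0.000181
P(Drive chain unavailable) [AND] = 0.17 × 0.26 = 0.044200
P(Elevator stuck between floors) [OR] = 1 − (1−0.000181) × (1−0.044200) = 0.044373
Rounded to 4 decimal places: P(Elevator stuck between floors) ≈ 0.0444.

0.0444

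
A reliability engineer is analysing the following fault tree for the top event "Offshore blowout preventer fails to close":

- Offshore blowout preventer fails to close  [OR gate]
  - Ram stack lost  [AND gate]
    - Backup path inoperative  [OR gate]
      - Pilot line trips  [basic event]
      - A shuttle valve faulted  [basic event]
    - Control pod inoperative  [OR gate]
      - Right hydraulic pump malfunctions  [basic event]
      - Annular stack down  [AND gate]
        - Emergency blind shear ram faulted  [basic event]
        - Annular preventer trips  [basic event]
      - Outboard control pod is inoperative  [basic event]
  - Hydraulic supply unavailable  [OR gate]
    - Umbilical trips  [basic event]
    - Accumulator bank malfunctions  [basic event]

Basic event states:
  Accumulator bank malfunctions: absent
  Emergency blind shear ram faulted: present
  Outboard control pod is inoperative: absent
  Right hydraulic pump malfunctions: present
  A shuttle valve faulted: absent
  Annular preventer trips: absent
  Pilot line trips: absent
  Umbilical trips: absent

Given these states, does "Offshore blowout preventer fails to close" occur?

Backup path inoperative [OR]: Pilot line trips=not, A shuttle valve faulted=not → no input occurs → does not occur.
Annular stack down [AND]: Emergency blind shear ram faulted=occurs, Annular preventer trips=not → not all inputs occur → does not occur.
Control pod inoperative [OR]: Right hydraulic pump malfunctions=occurs, Annular stack down=not, Outboard control pod is inoperative=not → at least one input occurs → occurs.
Ram stack lost [AND]: Backup path inoperative=not, Control pod inoperative=occurs → not all inputs occur → does not occur.
Hydraulic supply unavailable [OR]: Umbilical trips=not, Accumulator bank malfunctions=not → no input occurs → does not occur.
Offshore blowout preventer fails to close [OR]: Ram stack lost=not, Hydraulic supply unavailable=not → no input occurs → does not occur.

No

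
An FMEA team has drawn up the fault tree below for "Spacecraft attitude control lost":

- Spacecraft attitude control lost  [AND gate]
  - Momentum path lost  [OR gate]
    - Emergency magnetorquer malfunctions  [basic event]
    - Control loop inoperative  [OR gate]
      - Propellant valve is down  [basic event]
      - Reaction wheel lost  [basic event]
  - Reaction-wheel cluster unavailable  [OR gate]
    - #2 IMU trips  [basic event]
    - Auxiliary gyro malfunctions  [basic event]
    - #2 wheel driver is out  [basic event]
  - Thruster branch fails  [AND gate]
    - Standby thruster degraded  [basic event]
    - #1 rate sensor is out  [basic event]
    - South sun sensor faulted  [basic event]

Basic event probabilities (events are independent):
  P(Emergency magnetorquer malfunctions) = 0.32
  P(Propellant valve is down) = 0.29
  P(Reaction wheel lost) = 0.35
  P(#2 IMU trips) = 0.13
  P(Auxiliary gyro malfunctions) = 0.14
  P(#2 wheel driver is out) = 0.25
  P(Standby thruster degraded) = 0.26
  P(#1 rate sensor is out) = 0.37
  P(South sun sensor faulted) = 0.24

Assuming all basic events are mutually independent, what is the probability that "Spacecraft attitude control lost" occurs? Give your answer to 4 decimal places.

0.0070

P(Control loop inoperative) [OR] = 1 − (1−0.29) × (1−0.35) = 0.538500
P(Momentum path lost) [OR] = 1 − (1−0.32) × (1−0.538500) = 0.686180
P(Reaction-wheel cluster unavailable) [OR] = 1 − (1−0.13) × (1−0.14) × (1−0.25) = 0.438850
P(Thruster branch fails) [AND] = 0.26 × 0.37 × 0.24 = 0.023088
P(Spacecraft attitude control lost) [AND] = 0.686180 × 0.438850 × 0.023088 = 0.006952
Rounded to 4 decimal places: P(Spacecraft attitude control lost) ≈ 0.0070.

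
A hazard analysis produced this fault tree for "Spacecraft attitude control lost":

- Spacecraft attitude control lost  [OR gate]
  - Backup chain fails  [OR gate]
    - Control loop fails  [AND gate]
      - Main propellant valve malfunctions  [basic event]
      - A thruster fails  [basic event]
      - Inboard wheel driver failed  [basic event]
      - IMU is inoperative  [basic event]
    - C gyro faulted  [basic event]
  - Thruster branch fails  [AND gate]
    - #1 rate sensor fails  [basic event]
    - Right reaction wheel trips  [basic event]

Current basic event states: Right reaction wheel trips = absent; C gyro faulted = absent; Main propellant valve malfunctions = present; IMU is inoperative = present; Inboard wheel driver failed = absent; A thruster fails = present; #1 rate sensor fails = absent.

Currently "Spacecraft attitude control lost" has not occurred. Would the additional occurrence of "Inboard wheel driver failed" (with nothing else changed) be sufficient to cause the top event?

Counterfactual: set "Inboard wheel driver failed" to occurred.
Control loop fails [AND]: Main propellant valve malfunctions=occurs, A thruster fails=occurs, Inboard wheel driver failed=occurs, IMU is inoperative=occurs → all inputs occur → occurs.
Backup chain fails [OR]: Control loop fails=occurs, C gyro faulted=not → at least one input occurs → occurs.
Thruster branch fails [AND]: #1 rate sensor fails=not, Right reaction wheel trips=not → not all inputs occur → does not occur.
Spacecraft attitude control lost [OR]: Backup chain fails=occurs, Thruster branch fails=not → at least one input occurs → occurs.

Yes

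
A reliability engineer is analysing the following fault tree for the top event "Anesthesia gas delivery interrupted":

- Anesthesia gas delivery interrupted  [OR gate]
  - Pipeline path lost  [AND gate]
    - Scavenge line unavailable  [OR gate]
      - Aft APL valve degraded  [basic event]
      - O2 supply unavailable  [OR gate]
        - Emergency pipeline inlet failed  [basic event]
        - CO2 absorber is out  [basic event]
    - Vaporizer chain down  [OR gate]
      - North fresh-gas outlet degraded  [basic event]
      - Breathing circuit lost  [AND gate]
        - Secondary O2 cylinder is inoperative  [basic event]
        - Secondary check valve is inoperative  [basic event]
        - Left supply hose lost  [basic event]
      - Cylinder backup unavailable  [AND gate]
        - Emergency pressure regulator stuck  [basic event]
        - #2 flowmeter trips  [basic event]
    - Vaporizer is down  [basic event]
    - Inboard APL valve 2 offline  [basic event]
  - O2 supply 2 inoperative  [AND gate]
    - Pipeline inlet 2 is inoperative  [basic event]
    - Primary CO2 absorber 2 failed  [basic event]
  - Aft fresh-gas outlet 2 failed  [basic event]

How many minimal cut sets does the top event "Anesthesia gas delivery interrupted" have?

11

O2 supply unavailable [OR]: union of children's cut sets → 2 cut set(s).
Scavenge line unavailable [OR]: union of children's cut sets → 3 cut set(s).
Breathing circuit lost [AND]: one cut set from each child combined → 1 × 1 × 1 = 1 cut set(s).
Cylinder backup unavailable [AND]: one cut set from each child combined → 1 × 1 = 1 cut set(s).
Vaporizer chain down [OR]: union of children's cut sets → 3 cut set(s).
Pipeline path lost [AND]: one cut set from each child combined → 3 × 3 × 1 × 1 = 9 cut set(s).
O2 supply 2 inoperative [AND]: one cut set from each child combined → 1 × 1 = 1 cut set(s).
Anesthesia gas delivery interrupted [OR]: union of children's cut sets → 11 cut set(s).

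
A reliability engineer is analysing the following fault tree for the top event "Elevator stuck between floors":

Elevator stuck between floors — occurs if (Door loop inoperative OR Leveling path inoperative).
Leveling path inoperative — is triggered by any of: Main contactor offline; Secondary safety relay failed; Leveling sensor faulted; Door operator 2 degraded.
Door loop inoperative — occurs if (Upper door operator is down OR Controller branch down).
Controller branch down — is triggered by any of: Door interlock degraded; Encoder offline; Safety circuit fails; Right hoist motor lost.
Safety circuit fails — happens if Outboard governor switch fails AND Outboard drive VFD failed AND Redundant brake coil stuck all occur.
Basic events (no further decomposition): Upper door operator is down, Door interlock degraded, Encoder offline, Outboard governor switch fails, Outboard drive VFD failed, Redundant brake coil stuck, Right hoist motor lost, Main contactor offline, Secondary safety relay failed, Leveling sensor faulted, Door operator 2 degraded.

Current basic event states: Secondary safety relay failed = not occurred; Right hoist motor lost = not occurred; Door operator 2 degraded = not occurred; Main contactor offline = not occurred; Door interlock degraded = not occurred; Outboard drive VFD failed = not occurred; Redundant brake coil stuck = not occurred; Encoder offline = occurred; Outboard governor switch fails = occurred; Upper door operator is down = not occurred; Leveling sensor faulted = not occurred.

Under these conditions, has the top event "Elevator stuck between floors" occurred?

Yes

Safety circuit fails [AND]: Outboard governor switch fails=occurs, Outboard drive VFD failed=not, Redundant brake coil stuck=not → not all inputs occur → does not occur.
Controller branch down [OR]: Door interlock degraded=not, Encoder offline=occurs, Safety circuit fails=not, Right hoist motor lost=not → at least one input occurs → occurs.
Door loop inoperative [OR]: Upper door operator is down=not, Controller branch down=occurs → at least one input occurs → occurs.
Leveling path inoperative [OR]: Main contactor offline=not, Secondary safety relay failed=not, Leveling sensor faulted=not, Door operator 2 degraded=not → no input occurs → does not occur.
Elevator stuck between floors [OR]: Door loop inoperative=occurs, Leveling path inoperative=not → at least one input occurs → occurs.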